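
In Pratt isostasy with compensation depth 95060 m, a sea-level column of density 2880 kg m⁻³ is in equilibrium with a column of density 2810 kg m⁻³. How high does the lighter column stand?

ρ_ref D = ρ (D + h) → h = D (ρ_ref − ρ)/ρ.
h = 95060 m × (2880 − 2810)/2810 = 2370 m.

2370 m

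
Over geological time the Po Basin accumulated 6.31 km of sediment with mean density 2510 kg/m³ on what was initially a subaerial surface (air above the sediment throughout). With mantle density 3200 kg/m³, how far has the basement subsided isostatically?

Subaerial load: s = t ρ_sed / ρ_m = 6.31 km × 2510/3200 = 4.95 km.

4.95 km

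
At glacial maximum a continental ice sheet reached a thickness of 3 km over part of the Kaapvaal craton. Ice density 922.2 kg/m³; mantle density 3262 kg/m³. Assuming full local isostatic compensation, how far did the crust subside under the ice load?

Isostatic balance requires: the ice load ρ_ice t is balanced by mantle displaced below, ρ_m s.
s = t ρ_ice / ρ_m = 3 km × 922.2/3262 = 0.848 km.

0.848 km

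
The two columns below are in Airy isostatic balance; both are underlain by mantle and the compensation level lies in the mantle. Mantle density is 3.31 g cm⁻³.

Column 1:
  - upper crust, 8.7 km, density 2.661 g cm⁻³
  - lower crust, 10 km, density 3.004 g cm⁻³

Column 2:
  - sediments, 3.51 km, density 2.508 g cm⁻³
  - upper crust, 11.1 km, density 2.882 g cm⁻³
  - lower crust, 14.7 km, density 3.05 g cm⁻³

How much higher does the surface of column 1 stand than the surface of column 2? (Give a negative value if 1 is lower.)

−0.81 km

For any compensation level in the mantle, the mantle terms cancel and isostasy reduces to e = (Σt_1 − Σt_2) − (Σ(ρt)_1 − Σ(ρt)_2) / ρ_m.
Σt_1 = 18.7 km; Σt_2 = 29.31 km; Σ(ρt)_1 = 53.1907; Σ(ρt)_2 = 85.62828 (in km·g cm⁻³).
e = (18.7 − 29.31) − (53.1907 − 85.62828) / 3.31 = −0.81 km.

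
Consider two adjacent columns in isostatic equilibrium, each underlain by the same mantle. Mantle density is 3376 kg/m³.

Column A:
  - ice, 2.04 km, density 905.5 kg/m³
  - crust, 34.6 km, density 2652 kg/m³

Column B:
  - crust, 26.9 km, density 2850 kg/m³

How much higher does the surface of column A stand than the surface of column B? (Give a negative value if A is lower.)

4.72 km

For any compensation level in the mantle, the mantle terms cancel and isostasy reduces to e = (Σt_A − Σt_B) − (Σ(ρt)_A − Σ(ρt)_B) / ρ_m.
Σt_A = 36.64 km; Σt_B = 26.9 km; Σ(ρt)_A = 93606.42; Σ(ρt)_B = 76665 (in km·kg/m³).
e = (36.64 − 26.9) − (93606.42 − 76665) / 3376 = 4.72 km.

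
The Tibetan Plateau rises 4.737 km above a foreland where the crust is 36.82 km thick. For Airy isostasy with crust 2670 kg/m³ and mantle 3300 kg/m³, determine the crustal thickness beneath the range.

61.6 km

Root depth r = h ρ_c / (ρ_m − ρ_c) = 4.737 km × 2670 / 630 = 20.08 km.
Total thickness = T + h + r = 36.82 km + 4.737 km + 20.08 km = 61.6 km.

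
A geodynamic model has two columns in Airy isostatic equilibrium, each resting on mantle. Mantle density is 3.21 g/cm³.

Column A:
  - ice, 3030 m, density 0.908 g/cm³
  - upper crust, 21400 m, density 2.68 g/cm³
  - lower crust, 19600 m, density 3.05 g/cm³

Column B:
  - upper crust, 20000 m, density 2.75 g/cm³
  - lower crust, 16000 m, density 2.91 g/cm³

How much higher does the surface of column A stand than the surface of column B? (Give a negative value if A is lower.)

2320 m

For any compensation level in the mantle, the mantle terms cancel and isostasy reduces to e = (Σt_A − Σt_B) − (Σ(ρt)_A − Σ(ρt)_B) / ρ_m.
Σt_A = 44030 m; Σt_B = 36000 m; Σ(ρt)_A = 119883.24; Σ(ρt)_B = 101560 (in m·g/cm³).
e = (44030 − 36000) − (119883.24 − 101560) / 3.21 = 2320 m.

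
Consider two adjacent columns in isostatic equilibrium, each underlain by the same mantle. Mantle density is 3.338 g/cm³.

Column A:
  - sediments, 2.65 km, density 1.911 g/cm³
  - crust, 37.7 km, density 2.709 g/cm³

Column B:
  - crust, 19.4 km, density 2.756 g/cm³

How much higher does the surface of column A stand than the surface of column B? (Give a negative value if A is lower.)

4.85 km

For any compensation level in the mantle, the mantle terms cancel and isostasy reduces to e = (Σt_A − Σt_B) − (Σ(ρt)_A − Σ(ρt)_B) / ρ_m.
Σt_A = 40.35 km; Σt_B = 19.4 km; Σ(ρt)_A = 107.19345; Σ(ρt)_B = 53.4664 (in km·g/cm³).
e = (40.35 − 19.4) − (107.19345 − 53.4664) / 3.338 = 4.85 km.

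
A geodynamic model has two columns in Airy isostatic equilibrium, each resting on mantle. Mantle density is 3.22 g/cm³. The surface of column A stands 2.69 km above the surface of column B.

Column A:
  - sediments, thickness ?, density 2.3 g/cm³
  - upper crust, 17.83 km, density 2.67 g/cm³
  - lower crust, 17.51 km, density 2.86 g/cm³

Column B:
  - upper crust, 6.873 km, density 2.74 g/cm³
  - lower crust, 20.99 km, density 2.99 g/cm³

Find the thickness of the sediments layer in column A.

0.737 km

Take the compensation level at the base of the deeper column (depth z_c below the surface of column A) and equate Σ ρ_i t_i down to z_c; mantle fills any gap and the z_c terms cancel.
Column A: x×2.3 + 17.83×2.67 + 17.51×2.86 + (z_c − 35.34 − x)×3.22
Column B: 2.69×0 + 6.873×2.74 + 20.99×2.99 + (z_c − 2.69 − 27.863)×3.22
The z_c×3.22 term appears on both sides and cancels. Collect the known terms of each column as K = Σ(ρt)_known − 3.22 × (depth of known layers): K_A = 97.6847 − 3.22×35.34 = −16.1101; K_B = 81.59212 − 3.22×(2.69 + 27.863) = −16.78854.
Balance: K_A − x×(3.22 − 2.3) = K_B, so x = (K_A − K_B)/(3.22 − 2.3) = 0.67844/0.92 = 0.737 km.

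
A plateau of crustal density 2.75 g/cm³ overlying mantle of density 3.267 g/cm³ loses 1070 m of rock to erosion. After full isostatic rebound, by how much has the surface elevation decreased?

Rebound u = e ρ_c/ρ_m = 1070 m × 2.75/3.267 = 900.7 m.
Net surface drop = e − u = 1070 m − 900.7 m = e (ρ_m − ρ_c)/ρ_m = 169 m.

169 m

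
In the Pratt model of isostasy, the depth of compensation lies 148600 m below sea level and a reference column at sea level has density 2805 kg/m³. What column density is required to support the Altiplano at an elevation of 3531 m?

2740 kg/m³

Pratt balance: ρ_ref D = ρ (D + h).
ρ = ρ_ref D/(D + h) = 2805 × 148600 m/(148600 m + 3531 m) = 2740 kg/m³.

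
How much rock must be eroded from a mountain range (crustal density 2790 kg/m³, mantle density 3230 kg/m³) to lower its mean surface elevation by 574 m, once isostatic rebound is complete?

4210 m

Net drop Δ = e − u = e − e ρ_c/ρ_m = e (ρ_m − ρ_c)/ρ_m.
e = Δ ρ_m/(ρ_m − ρ_c) = 574 m × 3230/440 = 4210 m.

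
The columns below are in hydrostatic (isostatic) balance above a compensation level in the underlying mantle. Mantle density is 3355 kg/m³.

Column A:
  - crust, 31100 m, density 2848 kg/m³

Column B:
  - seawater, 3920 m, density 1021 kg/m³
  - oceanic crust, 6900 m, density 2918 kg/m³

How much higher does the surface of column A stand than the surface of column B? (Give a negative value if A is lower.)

For any compensation level in the mantle, the mantle terms cancel and isostasy reduces to e = (Σt_A − Σt_B) − (Σ(ρt)_A − Σ(ρt)_B) / ρ_m.
Σt_A = 31100 m; Σt_B = 10820 m; Σ(ρt)_A = 88572800; Σ(ρt)_B = 24136520 (in m·kg/m³).
e = (31100 − 10820) − (88572800 − 24136520) / 3355 = 1070 m.

1070 m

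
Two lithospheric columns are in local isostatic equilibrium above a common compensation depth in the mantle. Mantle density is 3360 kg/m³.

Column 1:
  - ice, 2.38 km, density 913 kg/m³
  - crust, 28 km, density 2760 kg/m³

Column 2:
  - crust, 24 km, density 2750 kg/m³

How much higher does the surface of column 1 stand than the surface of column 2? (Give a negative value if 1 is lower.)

For any compensation level in the mantle, the mantle terms cancel and isostasy reduces to e = (Σt_1 − Σt_2) − (Σ(ρt)_1 − Σ(ρt)_2) / ρ_m.
Σt_1 = 30.38 km; Σt_2 = 24 km; Σ(ρt)_1 = 79452.94; Σ(ρt)_2 = 66000 (in km·kg/m³).
e = (30.38 − 24) − (79452.94 − 66000) / 3360 = 2.38 km.

2.38 km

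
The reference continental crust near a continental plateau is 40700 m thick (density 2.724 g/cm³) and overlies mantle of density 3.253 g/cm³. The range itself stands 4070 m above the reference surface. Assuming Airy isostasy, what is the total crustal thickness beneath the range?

Root depth r = h ρ_c / (ρ_m − ρ_c) = 4070 m × 2.724 / 0.529 = 20960 m.
Total thickness = T + h + r = 40700 m + 4070 m + 20960 m = 65700 m.

65700 m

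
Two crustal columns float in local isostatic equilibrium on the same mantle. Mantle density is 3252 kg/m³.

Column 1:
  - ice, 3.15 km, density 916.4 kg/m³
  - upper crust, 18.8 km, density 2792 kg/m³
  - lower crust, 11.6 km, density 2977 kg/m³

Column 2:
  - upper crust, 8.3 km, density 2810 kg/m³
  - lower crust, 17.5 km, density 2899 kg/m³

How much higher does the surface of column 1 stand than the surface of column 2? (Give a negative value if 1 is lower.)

2.87 km

For any compensation level in the mantle, the mantle terms cancel and isostasy reduces to e = (Σt_1 − Σt_2) − (Σ(ρt)_1 − Σ(ρt)_2) / ρ_m.
Σt_1 = 33.55 km; Σt_2 = 25.8 km; Σ(ρt)_1 = 89909.46; Σ(ρt)_2 = 74055.5 (in km·kg/m³).
e = (33.55 − 25.8) − (89909.46 − 74055.5) / 3252 = 2.87 km.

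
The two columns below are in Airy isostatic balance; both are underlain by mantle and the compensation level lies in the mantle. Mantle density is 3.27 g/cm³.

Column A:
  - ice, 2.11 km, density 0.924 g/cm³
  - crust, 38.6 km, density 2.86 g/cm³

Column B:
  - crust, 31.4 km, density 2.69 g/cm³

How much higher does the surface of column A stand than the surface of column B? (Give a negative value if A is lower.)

0.784 km

For any compensation level in the mantle, the mantle terms cancel and isostasy reduces to e = (Σt_A − Σt_B) − (Σ(ρt)_A − Σ(ρt)_B) / ρ_m.
Σt_A = 40.71 km; Σt_B = 31.4 km; Σ(ρt)_A = 112.34564; Σ(ρt)_B = 84.466 (in km·g/cm³).
e = (40.71 − 31.4) − (112.34564 − 84.466) / 3.27 = 0.784 km.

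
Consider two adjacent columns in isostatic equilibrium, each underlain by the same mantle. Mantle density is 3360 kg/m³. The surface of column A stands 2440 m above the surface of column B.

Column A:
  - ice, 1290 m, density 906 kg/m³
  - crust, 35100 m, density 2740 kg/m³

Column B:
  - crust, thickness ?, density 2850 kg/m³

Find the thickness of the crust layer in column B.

32800 m

Take the compensation level at the base of the deeper column (depth z_c below the surface of column A) and equate Σ ρ_i t_i down to z_c; mantle fills any gap and the z_c terms cancel.
Column A: 1290×906 + 35100×2740 + (z_c − 36390)×3360
Column B: 2440×0 + x×2850 + (z_c − 2440 − 0 − x)×3360
The z_c×3360 term appears on both sides and cancels. Collect the known terms of each column as K = Σ(ρt)_known − 3360 × (depth of known layers): K_A = 97342740 − 3360×36390 = −24927660; K_B = 0 − 3360×(2440 + 0) = −8198400.
Balance: K_A = K_B − x×(3360 − 2850), so x = (K_B − K_A)/(3360 − 2850) = 16729300/510 = 32800 m.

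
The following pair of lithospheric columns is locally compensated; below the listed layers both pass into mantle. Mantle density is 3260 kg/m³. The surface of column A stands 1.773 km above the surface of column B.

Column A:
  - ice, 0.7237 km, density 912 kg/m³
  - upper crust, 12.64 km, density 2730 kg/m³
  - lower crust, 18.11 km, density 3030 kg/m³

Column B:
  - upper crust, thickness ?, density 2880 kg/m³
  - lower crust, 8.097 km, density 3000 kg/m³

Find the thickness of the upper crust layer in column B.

12.3 km

Take the compensation level at the base of the deeper column (depth z_c below the surface of column A) and equate Σ ρ_i t_i down to z_c; mantle fills any gap and the z_c terms cancel.
Column A: 0.7237×912 + 12.64×2730 + 18.11×3030 + (z_c − 31.4737)×3260
Column B: 1.773×0 + x×2880 + 8.097×3000 + (z_c − 1.773 − 8.097 − x)×3260
The z_c×3260 term appears on both sides and cancels. Collect the known terms of each column as K = Σ(ρt)_known − 3260 × (depth of known layers): K_A = 90040.5144 − 3260×31.4737 = −12563.7476; K_B = 24291 − 3260×(1.773 + 8.097) = −7885.2.
Balance: K_A = K_B − x×(3260 − 2880), so x = (K_B − K_A)/(3260 − 2880) = 4678.55/380 = 12.3 km.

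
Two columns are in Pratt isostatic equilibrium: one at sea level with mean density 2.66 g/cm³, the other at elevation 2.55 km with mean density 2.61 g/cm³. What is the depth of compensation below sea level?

133 km

ρ_ref D = ρ (D + h) → D (ρ_ref − ρ) = ρ h.
D = ρ h/(ρ_ref − ρ) = 2.61 × 2.55 km/(2.66 − 2.61) = 133 km.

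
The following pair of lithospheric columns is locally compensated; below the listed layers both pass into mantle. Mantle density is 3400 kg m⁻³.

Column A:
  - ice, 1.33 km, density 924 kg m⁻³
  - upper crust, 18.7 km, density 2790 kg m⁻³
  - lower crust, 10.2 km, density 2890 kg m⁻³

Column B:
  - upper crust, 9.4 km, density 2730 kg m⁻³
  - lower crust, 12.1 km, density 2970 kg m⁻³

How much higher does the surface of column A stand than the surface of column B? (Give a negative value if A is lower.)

2.47 km

For any compensation level in the mantle, the mantle terms cancel and isostasy reduces to e = (Σt_A − Σt_B) − (Σ(ρt)_A − Σ(ρt)_B) / ρ_m.
Σt_A = 30.23 km; Σt_B = 21.5 km; Σ(ρt)_A = 82879.92; Σ(ρt)_B = 61599 (in km·kg m⁻³).
e = (30.23 − 21.5) − (82879.92 − 61599) / 3400 = 2.47 km.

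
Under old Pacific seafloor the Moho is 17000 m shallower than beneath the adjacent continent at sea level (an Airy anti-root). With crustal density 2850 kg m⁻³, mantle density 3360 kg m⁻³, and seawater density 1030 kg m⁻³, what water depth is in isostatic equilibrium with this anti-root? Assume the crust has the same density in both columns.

Replacing a thickness d of crust by seawater at the top must be balanced by replacing crust with mantle at the base: d (ρ_c − ρ_w) = a (ρ_m − ρ_c).
d = a (ρ_m − ρ_c)/(ρ_c − ρ_w) = 17000 m × 510/1820 = 4760 m.

4760 m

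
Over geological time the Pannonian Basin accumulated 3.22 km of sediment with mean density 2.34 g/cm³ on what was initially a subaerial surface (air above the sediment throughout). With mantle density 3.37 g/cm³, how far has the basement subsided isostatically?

Subaerial load: s = t ρ_sed / ρ_m = 3.22 km × 2.34/3.37 = 2.24 km.

2.24 km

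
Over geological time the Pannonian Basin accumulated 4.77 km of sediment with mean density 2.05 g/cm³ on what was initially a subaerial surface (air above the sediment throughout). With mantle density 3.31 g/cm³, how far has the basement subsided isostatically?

Subaerial load: s = t ρ_sed / ρ_m = 4.77 km × 2.05/3.31 = 2.95 km.

2.95 km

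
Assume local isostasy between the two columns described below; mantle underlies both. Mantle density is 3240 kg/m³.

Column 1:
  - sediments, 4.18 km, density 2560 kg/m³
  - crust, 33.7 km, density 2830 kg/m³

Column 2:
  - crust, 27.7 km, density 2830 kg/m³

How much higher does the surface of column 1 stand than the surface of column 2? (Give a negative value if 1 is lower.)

For any compensation level in the mantle, the mantle terms cancel and isostasy reduces to e = (Σt_1 − Σt_2) − (Σ(ρt)_1 − Σ(ρt)_2) / ρ_m.
Σt_1 = 37.88 km; Σt_2 = 27.7 km; Σ(ρt)_1 = 106071.8; Σ(ρt)_2 = 78391 (in km·kg/m³).
e = (37.88 − 27.7) − (106071.8 − 78391) / 3240 = 1.64 km.

1.64 km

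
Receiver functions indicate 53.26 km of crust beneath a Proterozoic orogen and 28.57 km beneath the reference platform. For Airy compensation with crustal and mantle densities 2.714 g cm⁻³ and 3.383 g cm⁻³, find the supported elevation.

4.88 km

Excess crust Δ = 53.26 km − 28.57 km = 24.69 km, split between elevation h and root r with h + r = Δ.
Airy balance ρ_c h = (ρ_m − ρ_c) r gives r = h ρ_c/(ρ_m − ρ_c), so h (1 + ρ_c/(ρ_m − ρ_c)) = Δ, i.e. h = Δ (ρ_m − ρ_c)/ρ_m.
h = 24.69 km × 0.669/3.383 = 4.88 km.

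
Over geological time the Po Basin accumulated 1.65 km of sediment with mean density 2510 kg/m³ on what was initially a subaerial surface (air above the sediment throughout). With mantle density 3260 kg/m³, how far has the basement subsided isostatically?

1.27 km

Subaerial load: s = t ρ_sed / ρ_m = 1.65 km × 2510/3260 = 1.27 km.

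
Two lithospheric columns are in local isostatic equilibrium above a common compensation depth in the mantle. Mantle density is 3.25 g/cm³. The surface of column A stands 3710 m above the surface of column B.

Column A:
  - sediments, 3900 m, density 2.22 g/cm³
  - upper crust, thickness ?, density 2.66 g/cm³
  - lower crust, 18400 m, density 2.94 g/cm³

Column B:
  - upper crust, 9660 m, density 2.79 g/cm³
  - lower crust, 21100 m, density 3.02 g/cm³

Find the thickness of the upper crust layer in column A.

Take the compensation level at the base of the deeper column (depth z_c below the surface of column A) and equate Σ ρ_i t_i down to z_c; mantle fills any gap and the z_c terms cancel.
Column A: 3900×2.22 + x×2.66 + 18400×2.94 + (z_c − 22300 − x)×3.25
Column B: 3710×0 + 9660×2.79 + 21100×3.02 + (z_c − 3710 − 30760)×3.25
The z_c×3.25 term appears on both sides and cancels. Collect the known terms of each column as K = Σ(ρt)_known − 3.25 × (depth of known layers): K_A = 62754 − 3.25×22300 = −9721; K_B = 90673.4 − 3.25×(3710 + 30760) = −21354.1.
Balance: K_A − x×(3.25 − 2.66) = K_B, so x = (K_A − K_B)/(3.25 − 2.66) = 11633.1/0.59 = 19700 m.

19700 m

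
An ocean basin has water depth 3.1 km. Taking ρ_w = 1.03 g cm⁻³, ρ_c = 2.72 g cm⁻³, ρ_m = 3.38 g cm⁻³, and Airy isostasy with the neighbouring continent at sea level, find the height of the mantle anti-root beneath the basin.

7.94 km

By Archimedes' principle applied to the lithosphere: replacing crust with seawater at the top is compensated by replacing crust with mantle at the base: d (ρ_c − ρ_w) = a (ρ_m − ρ_c).
a = d (ρ_c − ρ_w)/(ρ_m − ρ_c) = 3.1 km × 1.69/0.66 = 7.94 km.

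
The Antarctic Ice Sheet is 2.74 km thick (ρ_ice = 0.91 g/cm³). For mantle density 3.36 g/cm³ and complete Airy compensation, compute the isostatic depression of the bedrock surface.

0.742 km

Balancing pressure at the compensation depth: the ice load ρ_ice t is balanced by mantle displaced below, ρ_m s.
s = t ρ_ice / ρ_m = 2.74 km × 0.91/3.36 = 0.742 km.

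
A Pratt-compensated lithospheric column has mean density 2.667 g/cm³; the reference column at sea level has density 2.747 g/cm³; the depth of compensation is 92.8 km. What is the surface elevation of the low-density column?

2.78 km

ρ_ref D = ρ (D + h) → h = D (ρ_ref − ρ)/ρ.
h = 92.8 km × (2.747 − 2.667)/2.667 = 2.78 km.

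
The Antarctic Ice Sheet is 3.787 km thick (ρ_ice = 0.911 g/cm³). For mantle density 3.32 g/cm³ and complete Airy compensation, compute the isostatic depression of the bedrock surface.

Equating mass per unit area of the two columns: the ice load ρ_ice t is balanced by mantle displaced below, ρ_m s.
s = t ρ_ice / ρ_m = 3.787 km × 0.911/3.32 = 1.04 km.

1.04 km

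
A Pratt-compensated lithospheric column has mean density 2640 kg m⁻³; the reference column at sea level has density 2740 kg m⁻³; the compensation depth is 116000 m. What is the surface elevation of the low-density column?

4390 m

ρ_ref D = ρ (D + h) → h = D (ρ_ref − ρ)/ρ.
h = 116000 m × (2740 − 2640)/2640 = 4390 m.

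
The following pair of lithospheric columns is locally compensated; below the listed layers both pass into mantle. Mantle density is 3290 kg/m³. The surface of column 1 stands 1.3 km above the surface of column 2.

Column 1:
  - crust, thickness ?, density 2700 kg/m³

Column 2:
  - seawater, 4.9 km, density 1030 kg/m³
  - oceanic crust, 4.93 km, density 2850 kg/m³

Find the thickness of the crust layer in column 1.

Take the compensation level at the base of the deeper column (depth z_c below the surface of column 1) and equate Σ ρ_i t_i down to z_c; mantle fills any gap and the z_c terms cancel.
Column 1: x×2700 + (z_c − 0 − x)×3290
Column 2: 1.3×0 + 4.9×1030 + 4.93×2850 + (z_c − 1.3 − 9.83)×3290
The z_c×3290 term appears on both sides and cancels. Collect the known terms of each column as K = Σ(ρt)_known − 3290 × (depth of known layers): K_1 = 0 − 3290×0 = 0; K_2 = 19097.5 − 3290×(1.3 + 9.83) = −17520.2.
Balance: K_1 − x×(3290 − 2700) = K_2, so x = (K_1 − K_2)/(3290 − 2700) = 17520.2/590 = 29.7 km.

29.7 km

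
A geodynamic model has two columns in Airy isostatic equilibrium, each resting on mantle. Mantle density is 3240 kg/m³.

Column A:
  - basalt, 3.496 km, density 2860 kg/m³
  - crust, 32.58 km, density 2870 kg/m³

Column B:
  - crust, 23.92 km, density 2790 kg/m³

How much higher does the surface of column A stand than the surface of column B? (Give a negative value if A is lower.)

0.808 km

For any compensation level in the mantle, the mantle terms cancel and isostasy reduces to e = (Σt_A − Σt_B) − (Σ(ρt)_A − Σ(ρt)_B) / ρ_m.
Σt_A = 36.076 km; Σt_B = 23.92 km; Σ(ρt)_A = 103503.16; Σ(ρt)_B = 66736.8 (in km·kg/m³).
e = (36.076 − 23.92) − (103503.16 − 66736.8) / 3240 = 0.808 km.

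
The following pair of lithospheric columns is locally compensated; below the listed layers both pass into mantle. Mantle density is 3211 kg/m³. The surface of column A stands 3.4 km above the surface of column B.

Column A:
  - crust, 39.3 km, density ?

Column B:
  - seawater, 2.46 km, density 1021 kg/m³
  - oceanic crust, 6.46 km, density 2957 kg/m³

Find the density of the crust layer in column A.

2750 kg/m³

Take the compensation level at the base of the deeper column (depth z_c below the surface of column A) and equate Σ ρ_i t_i down to z_c; mantle fills any gap and the z_c terms cancel.
Column A: 39.3×ρ + (z_c − 39.3)×3211
Column B: 3.4×0 + 2.46×1021 + 6.46×2957 + (z_c − 3.4 − 8.92)×3211
The z_c×3211 term appears on both sides and cancels. Collect the known terms of each column as K = Σ(ρt)_known − 3211 × (depth of known layers): K_A = 0 − 3211×39.3 = −126192.3; K_B = 21613.88 − 3211×(3.4 + 8.92) = −17945.64.
Balance: K_A + 39.3×ρ = K_B, so ρ = (K_B − K_A)/39.3 = 108247/39.3 = 2750 kg/m³.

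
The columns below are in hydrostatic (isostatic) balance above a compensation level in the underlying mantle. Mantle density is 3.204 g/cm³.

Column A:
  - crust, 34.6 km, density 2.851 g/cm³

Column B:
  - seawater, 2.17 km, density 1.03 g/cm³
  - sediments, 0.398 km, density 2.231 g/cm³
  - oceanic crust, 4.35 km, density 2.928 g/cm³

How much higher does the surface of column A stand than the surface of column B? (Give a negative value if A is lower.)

1.84 km

For any compensation level in the mantle, the mantle terms cancel and isostasy reduces to e = (Σt_A − Σt_B) − (Σ(ρt)_A − Σ(ρt)_B) / ρ_m.
Σt_A = 34.6 km; Σt_B = 6.918 km; Σ(ρt)_A = 98.6446; Σ(ρt)_B = 15.859838 (in km·g/cm³).
e = (34.6 − 6.918) − (98.6446 − 15.859838) / 3.204 = 1.84 km.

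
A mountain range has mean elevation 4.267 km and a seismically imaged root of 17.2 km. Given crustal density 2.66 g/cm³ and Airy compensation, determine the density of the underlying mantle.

Airy balance: ρ_c h = (ρ_m − ρ_c) r → ρ_m = ρ_c (1 + h/r).
ρ_m = 2.66 × (1 + 4.267 km/17.2 km) = 3.32 g/cm³.

3.32 g/cm³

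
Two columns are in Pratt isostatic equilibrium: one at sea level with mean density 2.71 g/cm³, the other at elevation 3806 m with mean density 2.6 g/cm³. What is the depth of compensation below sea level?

90000 m

ρ_ref D = ρ (D + h) → D (ρ_ref − ρ) = ρ h.
D = ρ h/(ρ_ref − ρ) = 2.6 × 3806 m/(2.71 − 2.6) = 90000 m.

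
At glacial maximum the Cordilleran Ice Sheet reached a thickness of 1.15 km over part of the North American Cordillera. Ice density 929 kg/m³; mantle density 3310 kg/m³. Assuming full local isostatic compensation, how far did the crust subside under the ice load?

0.323 km

Isostatic balance requires: the ice load ρ_ice t is balanced by mantle displaced below, ρ_m s.
s = t ρ_ice / ρ_m = 1.15 km × 929/3310 = 0.323 km.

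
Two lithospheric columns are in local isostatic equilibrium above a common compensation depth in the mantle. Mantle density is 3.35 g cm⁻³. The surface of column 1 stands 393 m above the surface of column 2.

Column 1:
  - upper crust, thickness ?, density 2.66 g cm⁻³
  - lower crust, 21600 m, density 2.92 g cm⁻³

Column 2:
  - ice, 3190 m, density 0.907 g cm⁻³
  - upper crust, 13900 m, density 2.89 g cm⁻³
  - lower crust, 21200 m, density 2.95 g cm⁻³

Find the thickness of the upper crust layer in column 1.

21300 m

Take the compensation level at the base of the deeper column (depth z_c below the surface of column 1) and equate Σ ρ_i t_i down to z_c; mantle fills any gap and the z_c terms cancel.
Column 1: x×2.66 + 21600×2.92 + (z_c − 21600 − x)×3.35
Column 2: 393×0 + 3190×0.907 + 13900×2.89 + 21200×2.95 + (z_c − 393 − 38290)×3.35
The z_c×3.35 term appears on both sides and cancels. Collect the known terms of each column as K = Σ(ρt)_known − 3.35 × (depth of known layers): K_1 = 63072 − 3.35×21600 = −9288; K_2 = 105604.33 − 3.35×(393 + 38290) = −23983.72.
Balance: K_1 − x×(3.35 − 2.66) = K_2, so x = (K_1 − K_2)/(3.35 − 2.66) = 14695.7/0.69 = 21300 m.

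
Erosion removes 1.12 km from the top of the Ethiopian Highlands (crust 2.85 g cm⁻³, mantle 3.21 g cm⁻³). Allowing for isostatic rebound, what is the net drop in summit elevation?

Rebound u = e ρ_c/ρ_m = 1.12 km × 2.85/3.21 = 0.9944 km.
Net surface drop = e − u = 1.12 km − 0.9944 km = e (ρ_m − ρ_c)/ρ_m = 0.126 km.

0.126 km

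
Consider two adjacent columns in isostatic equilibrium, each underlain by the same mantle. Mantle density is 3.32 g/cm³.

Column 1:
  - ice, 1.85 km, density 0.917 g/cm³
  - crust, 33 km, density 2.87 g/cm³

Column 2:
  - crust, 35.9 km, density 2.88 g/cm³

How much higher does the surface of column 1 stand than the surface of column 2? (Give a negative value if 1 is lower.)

For any compensation level in the mantle, the mantle terms cancel and isostasy reduces to e = (Σt_1 − Σt_2) − (Σ(ρt)_1 − Σ(ρt)_2) / ρ_m.
Σt_1 = 34.85 km; Σt_2 = 35.9 km; Σ(ρt)_1 = 96.40645; Σ(ρt)_2 = 103.392 (in km·g/cm³).
e = (34.85 − 35.9) − (96.40645 − 103.392) / 3.32 = 1.05 km.

1.05 km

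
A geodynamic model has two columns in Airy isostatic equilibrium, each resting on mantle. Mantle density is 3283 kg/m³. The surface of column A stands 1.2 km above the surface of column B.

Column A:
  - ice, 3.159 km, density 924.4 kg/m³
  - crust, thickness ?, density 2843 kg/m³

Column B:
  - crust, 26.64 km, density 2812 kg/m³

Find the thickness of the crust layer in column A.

Take the compensation level at the base of the deeper column (depth z_c below the surface of column A) and equate Σ ρ_i t_i down to z_c; mantle fills any gap and the z_c terms cancel.
Column A: 3.159×924.4 + x×2843 + (z_c − 3.159 − x)×3283
Column B: 1.2×0 + 26.64×2812 + (z_c − 1.2 − 26.64)×3283
The z_c×3283 term appears on both sides and cancels. Collect the known terms of each column as K = Σ(ρt)_known − 3283 × (depth of known layers): K_A = 2920.1796 − 3283×3.159 = −7450.8174; K_B = 74911.68 − 3283×(1.2 + 26.64) = −16487.04.
Balance: K_A − x×(3283 − 2843) = K_B, so x = (K_A − K_B)/(3283 − 2843) = 9036.22/440 = 20.5 km.

20.5 km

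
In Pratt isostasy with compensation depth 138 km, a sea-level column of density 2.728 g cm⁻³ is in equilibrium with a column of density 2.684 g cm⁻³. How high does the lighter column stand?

2.26 km

ρ_ref D = ρ (D + h) → h = D (ρ_ref − ρ)/ρ.
h = 138 km × (2.728 − 2.684)/2.684 = 2.26 km.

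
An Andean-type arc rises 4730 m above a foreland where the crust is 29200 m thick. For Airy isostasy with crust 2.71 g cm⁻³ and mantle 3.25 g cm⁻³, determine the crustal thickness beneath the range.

57700 m

Root depth r = h ρ_c / (ρ_m − ρ_c) = 4730 m × 2.71 / 0.54 = 23740 m.
Total thickness = T + h + r = 29200 m + 4730 m + 23740 m = 57700 m.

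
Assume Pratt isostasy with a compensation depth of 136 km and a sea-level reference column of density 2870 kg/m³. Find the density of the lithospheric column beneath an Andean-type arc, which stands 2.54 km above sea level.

2820 kg/m³

Pratt balance: ρ_ref D = ρ (D + h).
ρ = ρ_ref D/(D + h) = 2870 × 136 km/(136 km + 2.54 km) = 2820 kg/m³.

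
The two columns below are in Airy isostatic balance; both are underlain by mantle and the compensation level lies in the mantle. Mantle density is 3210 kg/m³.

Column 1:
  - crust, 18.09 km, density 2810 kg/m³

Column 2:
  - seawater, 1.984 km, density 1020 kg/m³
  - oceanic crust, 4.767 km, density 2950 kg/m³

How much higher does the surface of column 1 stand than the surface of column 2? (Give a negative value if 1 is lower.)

For any compensation level in the mantle, the mantle terms cancel and isostasy reduces to e = (Σt_1 − Σt_2) − (Σ(ρt)_1 − Σ(ρt)_2) / ρ_m.
Σt_1 = 18.09 km; Σt_2 = 6.751 km; Σ(ρt)_1 = 50832.9; Σ(ρt)_2 = 16086.33 (in km·kg/m³).
e = (18.09 − 6.751) − (50832.9 − 16086.33) / 3210 = 0.515 km.

0.515 km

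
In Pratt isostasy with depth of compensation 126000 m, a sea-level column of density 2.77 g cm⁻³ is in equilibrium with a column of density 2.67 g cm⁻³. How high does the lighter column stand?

ρ_ref D = ρ (D + h) → h = D (ρ_ref − ρ)/ρ.
h = 126000 m × (2.77 − 2.67)/2.67 = 4720 m.

4720 m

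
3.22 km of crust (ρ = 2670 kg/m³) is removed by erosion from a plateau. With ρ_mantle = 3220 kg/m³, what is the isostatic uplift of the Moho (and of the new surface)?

2.67 km

Unloading: uplift u = e ρ_c/ρ_m = 3.22 km × 2670/3220 = 2.67 km.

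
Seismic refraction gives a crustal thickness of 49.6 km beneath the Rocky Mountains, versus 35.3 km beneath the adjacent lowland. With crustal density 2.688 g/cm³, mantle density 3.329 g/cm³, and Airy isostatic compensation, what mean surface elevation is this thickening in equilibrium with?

Excess crust Δ = 49.6 km − 35.3 km = 14.3 km, split between elevation h and root r with h + r = Δ.
Airy balance ρ_c h = (ρ_m − ρ_c) r gives r = h ρ_c/(ρ_m − ρ_c), so h (1 + ρ_c/(ρ_m − ρ_c)) = Δ, i.e. h = Δ (ρ_m − ρ_c)/ρ_m.
h = 14.3 km × 0.641/3.329 = 2.75 km.

2.75 km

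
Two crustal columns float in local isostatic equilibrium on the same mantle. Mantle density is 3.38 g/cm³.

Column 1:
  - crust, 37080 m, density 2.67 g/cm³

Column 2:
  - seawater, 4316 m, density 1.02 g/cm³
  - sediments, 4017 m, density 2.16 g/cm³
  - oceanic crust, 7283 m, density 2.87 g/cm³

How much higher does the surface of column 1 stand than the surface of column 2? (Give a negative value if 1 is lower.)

2230 m

For any compensation level in the mantle, the mantle terms cancel and isostasy reduces to e = (Σt_1 − Σt_2) − (Σ(ρt)_1 − Σ(ρt)_2) / ρ_m.
Σt_1 = 37080 m; Σt_2 = 15616 m; Σ(ρt)_1 = 99003.6; Σ(ρt)_2 = 33981.25 (in m·g/cm³).
e = (37080 − 15616) − (99003.6 − 33981.25) / 3.38 = 2230 m.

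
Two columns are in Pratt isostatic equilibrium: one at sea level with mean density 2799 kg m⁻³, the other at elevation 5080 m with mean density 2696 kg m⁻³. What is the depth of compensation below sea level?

ρ_ref D = ρ (D + h) → D (ρ_ref − ρ) = ρ h.
D = ρ h/(ρ_ref − ρ) = 2696 × 5080 m/(2799 − 2696) = 133000 m.

133000 m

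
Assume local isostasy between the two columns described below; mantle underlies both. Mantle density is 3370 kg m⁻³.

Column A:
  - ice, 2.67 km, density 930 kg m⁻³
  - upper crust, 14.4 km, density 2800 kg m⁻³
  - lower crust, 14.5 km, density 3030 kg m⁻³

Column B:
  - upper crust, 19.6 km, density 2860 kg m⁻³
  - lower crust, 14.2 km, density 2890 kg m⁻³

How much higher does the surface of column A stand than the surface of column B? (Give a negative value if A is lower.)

0.843 km

For any compensation level in the mantle, the mantle terms cancel and isostasy reduces to e = (Σt_A − Σt_B) − (Σ(ρt)_A − Σ(ρt)_B) / ρ_m.
Σt_A = 31.57 km; Σt_B = 33.8 km; Σ(ρt)_A = 86738.1; Σ(ρt)_B = 97094 (in km·kg m⁻³).
e = (31.57 − 33.8) − (86738.1 − 97094) / 3370 = 0.843 km.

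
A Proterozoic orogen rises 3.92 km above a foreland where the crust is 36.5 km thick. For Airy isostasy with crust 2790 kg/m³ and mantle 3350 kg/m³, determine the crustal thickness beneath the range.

60 km

Root depth r = h ρ_c / (ρ_m − ρ_c) = 3.92 km × 2790 / 560 = 19.53 km.
Total thickness = T + h + r = 36.5 km + 3.92 km + 19.53 km = 60 km.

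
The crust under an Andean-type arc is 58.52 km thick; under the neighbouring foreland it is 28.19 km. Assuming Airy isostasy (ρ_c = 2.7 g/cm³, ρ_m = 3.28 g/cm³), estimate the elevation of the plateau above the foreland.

Excess crust Δ = 58.52 km − 28.19 km = 30.33 km, split between elevation h and root r with h + r = Δ.
Airy balance ρ_c h = (ρ_m − ρ_c) r gives r = h ρ_c/(ρ_m − ρ_c), so h (1 + ρ_c/(ρ_m − ρ_c)) = Δ, i.e. h = Δ (ρ_m − ρ_c)/ρ_m.
h = 30.33 km × 0.58/3.28 = 5.36 km.

5.36 km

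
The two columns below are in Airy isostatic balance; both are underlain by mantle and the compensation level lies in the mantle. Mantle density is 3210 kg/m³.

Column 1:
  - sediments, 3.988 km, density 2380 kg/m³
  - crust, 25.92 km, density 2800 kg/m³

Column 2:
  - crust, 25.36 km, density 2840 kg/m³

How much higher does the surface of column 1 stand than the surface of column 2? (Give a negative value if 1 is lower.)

1.42 km

For any compensation level in the mantle, the mantle terms cancel and isostasy reduces to e = (Σt_1 − Σt_2) − (Σ(ρt)_1 − Σ(ρt)_2) / ρ_m.
Σt_1 = 29.908 km; Σt_2 = 25.36 km; Σ(ρt)_1 = 82067.44; Σ(ρt)_2 = 72022.4 (in km·kg/m³).
e = (29.908 − 25.36) − (82067.44 − 72022.4) / 3210 = 1.42 km.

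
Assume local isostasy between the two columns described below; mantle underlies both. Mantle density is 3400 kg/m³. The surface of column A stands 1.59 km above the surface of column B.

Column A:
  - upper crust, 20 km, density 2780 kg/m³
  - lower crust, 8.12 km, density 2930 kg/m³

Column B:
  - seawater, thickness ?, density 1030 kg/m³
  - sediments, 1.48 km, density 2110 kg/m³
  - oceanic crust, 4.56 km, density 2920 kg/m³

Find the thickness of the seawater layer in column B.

Take the compensation level at the base of the deeper column (depth z_c below the surface of column A) and equate Σ ρ_i t_i down to z_c; mantle fills any gap and the z_c terms cancel.
Column A: 20×2780 + 8.12×2930 + (z_c − 28.12)×3400
Column B: 1.59×0 + x×1030 + 1.48×2110 + 4.56×2920 + (z_c − 1.59 − 6.04 − x)×3400
The z_c×3400 term appears on both sides and cancels. Collect the known terms of each column as K = Σ(ρt)_known − 3400 × (depth of known layers): K_A = 79391.6 − 3400×28.12 = −16216.4; K_B = 16438 − 3400×(1.59 + 6.04) = −9504.
Balance: K_A = K_B − x×(3400 − 1030), so x = (K_B − K_A)/(3400 − 1030) = 6712.4/2370 = 2.83 km.

2.83 km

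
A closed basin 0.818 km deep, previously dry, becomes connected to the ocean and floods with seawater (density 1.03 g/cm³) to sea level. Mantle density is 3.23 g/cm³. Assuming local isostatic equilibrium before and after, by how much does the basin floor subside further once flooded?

After flooding the water column is d + s deep. Its weight must equal the weight of mantle displaced by the extra subsidence s: (d + s) ρ_w = s ρ_m.
s = d ρ_w / (ρ_m − ρ_w) = 0.818 km × 1.03/(3.23 − 1.03) = 0.383 km.

0.383 km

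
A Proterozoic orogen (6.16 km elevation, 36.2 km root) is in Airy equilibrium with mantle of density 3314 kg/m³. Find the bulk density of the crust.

ρ_c h = (ρ_m − ρ_c) r → ρ_c (h + r) = ρ_m r → ρ_c = ρ_m r / (h + r).
ρ_c = 3314 × 36.2 km / (6.16 km + 36.2 km) = 2830 kg/m³.

2830 kg/m³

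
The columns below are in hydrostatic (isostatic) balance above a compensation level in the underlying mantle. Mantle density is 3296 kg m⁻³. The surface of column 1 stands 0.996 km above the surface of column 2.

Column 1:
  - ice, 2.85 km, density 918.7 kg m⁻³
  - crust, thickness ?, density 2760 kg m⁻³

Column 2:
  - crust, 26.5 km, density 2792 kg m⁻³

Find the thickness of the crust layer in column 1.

Take the compensation level at the base of the deeper column (depth z_c below the surface of column 1) and equate Σ ρ_i t_i down to z_c; mantle fills any gap and the z_c terms cancel.
Column 1: 2.85×918.7 + x×2760 + (z_c − 2.85 − x)×3296
Column 2: 0.996×0 + 26.5×2792 + (z_c − 0.996 − 26.5)×3296
The z_c×3296 term appears on both sides and cancels. Collect the known terms of each column as K = Σ(ρt)_known − 3296 × (depth of known layers): K_1 = 2618.295 − 3296×2.85 = −6775.305; K_2 = 73988 − 3296×(0.996 + 26.5) = −16638.816.
Balance: K_1 − x×(3296 − 2760) = K_2, so x = (K_1 − K_2)/(3296 − 2760) = 9863.51/536 = 18.4 km.

18.4 km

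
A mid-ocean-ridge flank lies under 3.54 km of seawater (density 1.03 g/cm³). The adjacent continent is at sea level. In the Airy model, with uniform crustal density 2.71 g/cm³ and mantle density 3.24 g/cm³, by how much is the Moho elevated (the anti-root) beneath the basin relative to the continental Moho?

By Archimedes' principle applied to the lithosphere: replacing crust with seawater at the top is compensated by replacing crust with mantle at the base: d (ρ_c − ρ_w) = a (ρ_m − ρ_c).
a = d (ρ_c − ρ_w)/(ρ_m − ρ_c) = 3.54 km × 1.68/0.53 = 11.2 km.

11.2 km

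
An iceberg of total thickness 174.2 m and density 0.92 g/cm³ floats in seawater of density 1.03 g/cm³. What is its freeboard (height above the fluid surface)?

18.6 m

Floating equilibrium: submerged depth d = t ρ_obj/ρ_fluid = 174.2 m × 0.92/1.03 = 155.6 m.
Freeboard = t − d = 174.2 m − 155.6 m = 18.6 m.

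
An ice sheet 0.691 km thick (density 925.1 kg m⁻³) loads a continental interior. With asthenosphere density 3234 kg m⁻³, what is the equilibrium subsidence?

Isostatic balance requires: the ice load ρ_ice t is balanced by mantle displaced below, ρ_m s.
s = t ρ_ice / ρ_m = 0.691 km × 925.1/3234 = 0.198 km.

0.198 km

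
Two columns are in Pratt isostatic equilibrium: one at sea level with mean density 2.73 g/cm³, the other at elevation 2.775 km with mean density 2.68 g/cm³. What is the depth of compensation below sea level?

149 km

ρ_ref D = ρ (D + h) → D (ρ_ref − ρ) = ρ h.
D = ρ h/(ρ_ref − ρ) = 2.68 × 2.775 km/(2.73 − 2.68) = 149 km.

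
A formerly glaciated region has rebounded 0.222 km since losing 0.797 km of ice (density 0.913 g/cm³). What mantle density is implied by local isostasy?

ρ_m = ρ_ice t / u = 0.913 × 0.797 km/0.222 km = 3.28 g/cm³.

3.28 g/cm³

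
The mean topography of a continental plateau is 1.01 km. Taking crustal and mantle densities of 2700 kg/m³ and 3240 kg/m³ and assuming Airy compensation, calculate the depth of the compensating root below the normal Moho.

5.05 km

Isostatic balance requires: the weight of the topography is balanced by the buoyancy of the root, ρ_c h = (ρ_m − ρ_c) r.
r = h · ρ_c / (ρ_m − ρ_c) = 1.01 km × 2700 / (3240 − 2700) = 5.05 km.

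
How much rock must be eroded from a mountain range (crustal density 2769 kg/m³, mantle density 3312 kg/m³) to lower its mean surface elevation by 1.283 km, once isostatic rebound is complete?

7.83 km

Net drop Δ = e − u = e − e ρ_c/ρ_m = e (ρ_m − ρ_c)/ρ_m.
e = Δ ρ_m/(ρ_m − ρ_c) = 1.283 km × 3312/543 = 7.83 km.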